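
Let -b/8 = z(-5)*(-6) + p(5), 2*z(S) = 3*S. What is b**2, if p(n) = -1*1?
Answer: 123904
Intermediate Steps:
p(n) = -1
z(S) = 3*S/2 (z(S) = (3*S)/2 = 3*S/2)
b = -352 (b = -8*(((3/2)*(-5))*(-6) - 1) = -8*(-15/2*(-6) - 1) = -8*(45 - 1) = -8*44 = -352)
b**2 = (-352)**2 = 123904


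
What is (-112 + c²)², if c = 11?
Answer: 81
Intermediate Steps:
(-112 + c²)² = (-112 + 11²)² = (-112 + 121)² = 9² = 81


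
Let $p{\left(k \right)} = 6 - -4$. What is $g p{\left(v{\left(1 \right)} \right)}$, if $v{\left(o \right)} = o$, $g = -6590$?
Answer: $-65900$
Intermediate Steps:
$p{\left(k \right)} = 10$ ($p{\left(k \right)} = 6 + 4 = 10$)
$g p{\left(v{\left(1 \right)} \right)} = \left(-6590\right) 10 = -65900$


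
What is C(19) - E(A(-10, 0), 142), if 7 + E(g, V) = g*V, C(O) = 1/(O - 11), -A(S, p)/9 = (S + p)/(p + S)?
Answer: 10281/8 ≈ 1285.1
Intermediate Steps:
A(S, p) = -9 (A(S, p) = -9*(S + p)/(p + S) = -9*(S + p)/(S + p) = -9*1 = -9)
C(O) = 1/(-11 + O)
E(g, V) = -7 + V*g (E(g, V) = -7 + g*V = -7 + V*g)
C(19) - E(A(-10, 0), 142) = 1/(-11 + 19) - (-7 + 142*(-9)) = 1/8 - (-7 - 1278) = ⅛ - 1*(-1285) = ⅛ + 1285 = 10281/8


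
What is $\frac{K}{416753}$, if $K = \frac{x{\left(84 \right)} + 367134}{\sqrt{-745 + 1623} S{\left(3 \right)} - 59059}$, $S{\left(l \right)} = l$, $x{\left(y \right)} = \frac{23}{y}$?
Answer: $- \frac{260190996923}{17443401419051844} - \frac{30839279 \sqrt{878}}{40701269977787636} \approx -1.4939 \cdot 10^{-5}$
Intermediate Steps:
$K = \frac{30839279}{84 \left(-59059 + 3 \sqrt{878}\right)}$ ($K = \frac{\frac{23}{84} + 367134}{\sqrt{-745 + 1623} \cdot 3 - 59059} = \frac{23 \cdot \frac{1}{84} + 367134}{\sqrt{878} \cdot 3 - 59059} = \frac{\frac{23}{84} + 367134}{3 \sqrt{878} - 59059} = \frac{30839279}{84 \left(-59059 + 3 \sqrt{878}\right)} \approx -6.2258$)
$\frac{K}{416753} = \frac{- \frac{260190996923}{41855490948} - \frac{30839279 \sqrt{878}}{97662812212}}{416753} = \left(- \frac{260190996923}{41855490948} - \frac{30839279 \sqrt{878}}{97662812212}\right) \frac{1}{416753} = - \frac{260190996923}{17443401419051844} - \frac{30839279 \sqrt{878}}{40701269977787636}$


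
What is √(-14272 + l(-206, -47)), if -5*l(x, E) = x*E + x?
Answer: 2*I*√101045/5 ≈ 127.15*I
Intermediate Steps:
l(x, E) = -x/5 - E*x/5 (l(x, E) = -(x*E + x)/5 = -(E*x + x)/5 = -(x + E*x)/5 = -x/5 - E*x/5)
√(-14272 + l(-206, -47)) = √(-14272 - ⅕*(-206)*(1 - 47)) = √(-14272 - ⅕*(-206)*(-46)) = √(-14272 - 9476/5) = √(-80836/5) = 2*I*√101045/5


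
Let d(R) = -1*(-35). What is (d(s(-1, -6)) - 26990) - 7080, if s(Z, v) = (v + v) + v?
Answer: -34035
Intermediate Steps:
s(Z, v) = 3*v (s(Z, v) = 2*v + v = 3*v)
d(R) = 35
(d(s(-1, -6)) - 26990) - 7080 = (35 - 26990) - 7080 = -26955 - 7080 = -34035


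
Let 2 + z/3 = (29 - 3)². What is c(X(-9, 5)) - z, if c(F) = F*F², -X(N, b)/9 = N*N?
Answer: -387422511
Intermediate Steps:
X(N, b) = -9*N² (X(N, b) = -9*N*N = -9*N²)
c(F) = F³
z = 2022 (z = -6 + 3*(29 - 3)² = -6 + 3*26² = -6 + 3*676 = -6 + 2028 = 2022)
c(X(-9, 5)) - z = (-9*(-9)²)³ - 1*2022 = (-9*81)³ - 2022 = (-729)³ - 2022 = -387420489 - 2022 = -387422511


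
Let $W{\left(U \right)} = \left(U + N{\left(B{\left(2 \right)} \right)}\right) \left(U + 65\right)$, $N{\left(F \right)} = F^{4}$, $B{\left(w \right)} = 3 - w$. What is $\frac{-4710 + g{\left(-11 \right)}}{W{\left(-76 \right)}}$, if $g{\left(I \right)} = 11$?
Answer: $- \frac{4699}{825} \approx -5.6958$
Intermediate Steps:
$W{\left(U \right)} = \left(1 + U\right) \left(65 + U\right)$ ($W{\left(U \right)} = \left(U + \left(3 - 2\right)^{4}\right) \left(U + 65\right) = \left(U + \left(3 - 2\right)^{4}\right) \left(65 + U\right) = \left(U + 1^{4}\right) \left(65 + U\right) = \left(U + 1\right) \left(65 + U\right) = \left(1 + U\right) \left(65 + U\right)$)
$\frac{-4710 + g{\left(-11 \right)}}{W{\left(-76 \right)}} = \frac{-4710 + 11}{65 + \left(-76\right)^{2} + 66 \left(-76\right)} = - \frac{4699}{65 + 5776 - 5016} = - \frac{4699}{825}$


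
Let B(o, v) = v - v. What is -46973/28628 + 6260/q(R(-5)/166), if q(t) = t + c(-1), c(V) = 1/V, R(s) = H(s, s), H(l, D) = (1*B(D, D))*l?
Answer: -179258253/28628 ≈ -6261.6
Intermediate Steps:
B(o, v) = 0
H(l, D) = 0 (H(l, D) = (1*0)*l = 0*l = 0)
R(s) = 0
q(t) = -1 + t (q(t) = t + 1/(-1) = t - 1 = -1 + t)
-46973/28628 + 6260/q(R(-5)/166) = -46973/28628 + 6260/(-1 + 0/166) = -46973*1/28628 + 6260/(-1 + 0*(1/166)) = -46973/28628 + 6260/(-1 + 0) = -46973/28628 + 6260/(-1) = -46973/28628 + 6260*(-1) = -46973/28628 - 6260 = -179258253/28628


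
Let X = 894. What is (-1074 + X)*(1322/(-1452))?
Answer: 19830/121 ≈ 163.88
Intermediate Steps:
(-1074 + X)*(1322/(-1452)) = (-1074 + 894)*(1322/(-1452)) = -237960*(-1)/1452 = -180*(-661/726) = 19830/121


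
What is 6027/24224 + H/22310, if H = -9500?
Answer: -9566563/54043744 ≈ -0.17702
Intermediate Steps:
6027/24224 + H/22310 = 6027/24224 - 9500/22310 = 6027*(1/24224) - 9500*1/22310 = 6027/24224 - 950/2231 = -9566563/54043744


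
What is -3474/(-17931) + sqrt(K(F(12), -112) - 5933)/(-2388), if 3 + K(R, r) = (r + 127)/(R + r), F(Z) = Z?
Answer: 1158/5977 - I*sqrt(593615)/23880 ≈ 0.19374 - 0.032264*I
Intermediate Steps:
K(R, r) = -3 + (127 + r)/(R + r) (K(R, r) = -3 + (r + 127)/(R + r) = -3 + (127 + r)/(R + r))
-3474/(-17931) + sqrt(K(F(12), -112) - 5933)/(-2388) = -3474/(-17931) + sqrt((127 - 3*12 - 2*(-112))/(12 - 112) - 5933)/(-2388) = -3474*(-1/17931) + sqrt((127 - 36 + 224)/(-100) - 5933)*(-1/2388) = 1158/5977 + sqrt(-1/100*315 - 5933)*(-1/2388) = 1158/5977 + sqrt(-63/20 - 5933)*(-1/2388) = 1158/5977 + sqrt(-118723/20)*(-1/2388) = 1158/5977 + (I*sqrt(593615)/10)*(-1/2388) = 1158/5977 - I*sqrt(593615)/23880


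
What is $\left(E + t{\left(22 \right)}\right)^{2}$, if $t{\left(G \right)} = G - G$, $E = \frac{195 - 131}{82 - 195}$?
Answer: $\frac{4096}{12769} \approx 0.32078$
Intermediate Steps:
$E = - \frac{64}{113}$ ($E = \frac{64}{-113} = 64 \left(- \frac{1}{113}\right) = - \frac{64}{113} \approx -0.56637$)
$t{\left(G \right)} = 0$
$\left(E + t{\left(22 \right)}\right)^{2} = \left(- \frac{64}{113} + 0\right)^{2} = \left(- \frac{64}{113}\right)^{2} = \frac{4096}{12769}$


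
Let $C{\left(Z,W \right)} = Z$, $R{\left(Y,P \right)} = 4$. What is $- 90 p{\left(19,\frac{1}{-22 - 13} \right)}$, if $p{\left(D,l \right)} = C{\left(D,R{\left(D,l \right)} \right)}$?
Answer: $-1710$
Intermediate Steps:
$p{\left(D,l \right)} = D$
$- 90 p{\left(19,\frac{1}{-22 - 13} \right)} = \left(-90\right) 19 = -1710$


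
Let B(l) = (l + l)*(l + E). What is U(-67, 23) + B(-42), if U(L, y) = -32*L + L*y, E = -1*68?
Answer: 9843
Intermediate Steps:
E = -68
B(l) = 2*l*(-68 + l) (B(l) = (l + l)*(l - 68) = (2*l)*(-68 + l) = 2*l*(-68 + l))
U(-67, 23) + B(-42) = -67*(-32 + 23) + 2*(-42)*(-68 - 42) = -67*(-9) + 2*(-42)*(-110) = 603 + 9240 = 9843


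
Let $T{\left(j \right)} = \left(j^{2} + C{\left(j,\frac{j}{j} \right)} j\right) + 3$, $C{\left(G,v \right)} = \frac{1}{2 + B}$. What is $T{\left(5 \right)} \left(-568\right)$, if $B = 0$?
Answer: $-17324$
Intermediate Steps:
$C{\left(G,v \right)} = \frac{1}{2}$ ($C{\left(G,v \right)} = \frac{1}{2 + 0} = \frac{1}{2}$)
$T{\left(j \right)} = 3 + j^{2} + \frac{j}{2}$ ($T{\left(j \right)} = \left(j^{2} + \frac{j}{2}\right) + 3 = 3 + j^{2} + \frac{j}{2}$)
$T{\left(5 \right)} \left(-568\right) = \left(3 + 5^{2} + \frac{1}{2} \cdot 5\right) \left(-568\right) = \left(3 + 25 + \frac{5}{2}\right) \left(-568\right) = \frac{61}{2} \left(-568\right) = -17324$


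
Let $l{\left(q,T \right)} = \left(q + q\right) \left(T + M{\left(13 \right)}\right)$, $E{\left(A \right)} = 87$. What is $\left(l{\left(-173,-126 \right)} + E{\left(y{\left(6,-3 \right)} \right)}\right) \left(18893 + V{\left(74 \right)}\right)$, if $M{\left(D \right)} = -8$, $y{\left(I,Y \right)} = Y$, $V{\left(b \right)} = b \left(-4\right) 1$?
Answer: $863849247$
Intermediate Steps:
$V{\left(b \right)} = - 4 b$ ($V{\left(b \right)} = - 4 b 1 = - 4 b$)
$l{\left(q,T \right)} = 2 q \left(-8 + T\right)$ ($l{\left(q,T \right)} = \left(q + q\right) \left(T - 8\right) = 2 q \left(-8 + T\right)$)
$\left(l{\left(-173,-126 \right)} + E{\left(y{\left(6,-3 \right)} \right)}\right) \left(18893 + V{\left(74 \right)}\right) = \left(2 \left(-173\right) \left(-8 - 126\right) + 87\right) \left(18893 - 296\right) = \left(2 \left(-173\right) \left(-134\right) + 87\right) \left(18893 - 296\right) = \left(46364 + 87\right) 18597 = 46451 \cdot 18597 = 863849247$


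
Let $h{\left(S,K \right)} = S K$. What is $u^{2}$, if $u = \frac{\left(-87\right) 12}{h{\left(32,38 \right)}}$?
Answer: $\frac{68121}{92416} \approx 0.73711$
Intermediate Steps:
$h{\left(S,K \right)} = K S$
$u = - \frac{261}{304}$ ($u = \frac{\left(-87\right) 12}{38 \cdot 32} = - \frac{1044}{1216} = \left(-1044\right) \frac{1}{1216} = - \frac{261}{304} \approx -0.85855$)
$u^{2} = \left(- \frac{261}{304}\right)^{2} = \frac{68121}{92416}$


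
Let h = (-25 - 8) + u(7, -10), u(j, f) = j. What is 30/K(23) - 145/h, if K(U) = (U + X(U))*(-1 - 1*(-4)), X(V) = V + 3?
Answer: 7365/1274 ≈ 5.7810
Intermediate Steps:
X(V) = 3 + V
h = -26 (h = (-25 - 8) + 7 = -33 + 7 = -26)
K(U) = 9 + 6*U (K(U) = (U + (3 + U))*(-1 - 1*(-4)) = (3 + 2*U)*(-1 + 4) = (3 + 2*U)*3 = 9 + 6*U)
30/K(23) - 145/h = 30/(9 + 6*23) - 145/(-26) = 30/(9 + 138) - 145*(-1/26) = 30/147 + 145/26 = 30*(1/147) + 145/26 = 10/49 + 145/26 = 7365/1274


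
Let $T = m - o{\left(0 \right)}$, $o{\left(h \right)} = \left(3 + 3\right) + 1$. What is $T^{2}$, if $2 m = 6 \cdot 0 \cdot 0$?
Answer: $49$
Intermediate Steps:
$m = 0$ ($m = \frac{6 \cdot 0 \cdot 0}{2} = \frac{0 \cdot 0}{2} = \frac{1}{2} \cdot 0 = 0$)
$o{\left(h \right)} = 7$ ($o{\left(h \right)} = 6 + 1 = 7$)
$T = -7$ ($T = 0 - 7 = -7$)
$T^{2} = \left(-7\right)^{2} = 49$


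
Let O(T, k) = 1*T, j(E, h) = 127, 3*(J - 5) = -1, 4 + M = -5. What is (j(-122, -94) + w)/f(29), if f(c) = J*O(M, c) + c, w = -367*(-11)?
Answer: -4164/13 ≈ -320.31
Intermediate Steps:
M = -9 (M = -4 - 5 = -9)
w = 4037
J = 14/3 (J = 5 + (⅓)*(-1) = 5 - ⅓ = 14/3 ≈ 4.6667)
O(T, k) = T
f(c) = -42 + c (f(c) = (14/3)*(-9) + c = -42 + c)
(j(-122, -94) + w)/f(29) = (127 + 4037)/(-42 + 29) = 4164/(-13) = 4164*(-1/13) = -4164/13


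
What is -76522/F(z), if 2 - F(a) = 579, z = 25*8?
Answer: 76522/577 ≈ 132.62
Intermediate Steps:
z = 200
F(a) = -577 (F(a) = 2 - 1*579 = 2 - 579 = -577)
-76522/F(z) = -76522/(-577) = -76522*(-1/577) = 76522/577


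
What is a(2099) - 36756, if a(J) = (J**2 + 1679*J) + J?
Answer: 7895365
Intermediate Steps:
a(J) = J**2 + 1680*J
a(2099) - 36756 = 2099*(1680 + 2099) - 36756 = 2099*3779 - 36756 = 7932121 - 36756 = 7895365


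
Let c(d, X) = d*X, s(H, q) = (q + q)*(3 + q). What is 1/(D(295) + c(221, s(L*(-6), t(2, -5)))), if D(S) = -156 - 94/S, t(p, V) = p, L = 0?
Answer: 295/1257786 ≈ 0.00023454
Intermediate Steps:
s(H, q) = 2*q*(3 + q) (s(H, q) = (2*q)*(3 + q) = 2*q*(3 + q))
c(d, X) = X*d
D(S) = -156 - 94/S
1/(D(295) + c(221, s(L*(-6), t(2, -5)))) = 1/((-156 - 94/295) + (2*2*(3 + 2))*221) = 1/((-156 - 94*1/295) + (2*2*5)*221) = 1/((-156 - 94/295) + 20*221) = 1/(-46114/295 + 4420) = 1/(1257786/295) = 295/1257786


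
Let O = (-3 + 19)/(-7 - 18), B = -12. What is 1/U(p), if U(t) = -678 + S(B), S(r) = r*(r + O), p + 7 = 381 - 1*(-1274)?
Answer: -25/13158 ≈ -0.0019000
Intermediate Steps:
O = -16/25 (O = 16/(-25) = 16*(-1/25) = -16/25 ≈ -0.64000)
p = 1648 (p = -7 + (381 - 1*(-1274)) = -7 + (381 + 1274) = -7 + 1655 = 1648)
S(r) = r*(-16/25 + r) (S(r) = r*(r - 16/25) = r*(-16/25 + r))
U(t) = -13158/25 (U(t) = -678 + (1/25)*(-12)*(-16 + 25*(-12)) = -678 + (1/25)*(-12)*(-16 - 300) = -678 + (1/25)*(-12)*(-316) = -678 + 3792/25 = -13158/25)
1/U(p) = 1/(-13158/25) = -25/13158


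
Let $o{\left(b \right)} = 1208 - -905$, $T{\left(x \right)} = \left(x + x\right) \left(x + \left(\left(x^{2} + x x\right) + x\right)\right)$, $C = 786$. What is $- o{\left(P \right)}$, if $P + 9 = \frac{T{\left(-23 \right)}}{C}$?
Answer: $-2113$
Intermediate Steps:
$T{\left(x \right)} = 2 x \left(2 x + 2 x^{2}\right)$ ($T{\left(x \right)} = 2 x \left(x + \left(\left(x^{2} + x^{2}\right) + x\right)\right) = 2 x \left(x + \left(2 x^{2} + x\right)\right) = 2 x \left(x + \left(x + 2 x^{2}\right)\right) = 2 x \left(2 x + 2 x^{2}\right)$)
$P = - \frac{26813}{393}$ ($P = -9 + \frac{4 \left(-23\right)^{2} \left(1 - 23\right)}{786} = -9 + 4 \cdot 529 \left(-22\right) \frac{1}{786} = -9 - \frac{23276}{393} = - \frac{26813}{393} \approx -68.226$)
$o{\left(b \right)} = 2113$ ($o{\left(b \right)} = 1208 + 905 = 2113$)
$- o{\left(P \right)} = \left(-1\right) 2113 = -2113$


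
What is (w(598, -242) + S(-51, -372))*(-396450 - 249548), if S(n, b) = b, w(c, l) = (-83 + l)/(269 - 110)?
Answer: 38419439054/159 ≈ 2.4163e+8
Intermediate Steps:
w(c, l) = -83/159 + l/159 (w(c, l) = (-83 + l)/159 = (-83 + l)*(1/159) = -83/159 + l/159)
(w(598, -242) + S(-51, -372))*(-396450 - 249548) = ((-83/159 + (1/159)*(-242)) - 372)*(-396450 - 249548) = ((-83/159 - 242/159) - 372)*(-645998) = (-325/159 - 372)*(-645998) = -59473/159*(-645998) = 38419439054/159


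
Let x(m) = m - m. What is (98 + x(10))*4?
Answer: 392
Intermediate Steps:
x(m) = 0
(98 + x(10))*4 = (98 + 0)*4 = 98*4 = 392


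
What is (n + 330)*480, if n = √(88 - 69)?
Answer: 158400 + 480*√19 ≈ 1.6049e+5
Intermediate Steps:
n = √19 ≈ 4.3589
(n + 330)*480 = (√19 + 330)*480 = (330 + √19)*480 = 158400 + 480*√19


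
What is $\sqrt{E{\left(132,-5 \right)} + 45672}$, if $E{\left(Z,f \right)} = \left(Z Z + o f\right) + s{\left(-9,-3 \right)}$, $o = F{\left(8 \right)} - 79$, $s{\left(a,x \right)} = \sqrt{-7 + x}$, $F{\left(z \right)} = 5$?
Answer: $\sqrt{63466 + i \sqrt{10}} \approx 251.92 + 0.0063 i$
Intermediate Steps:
$o = -74$ ($o = 5 - 79 = -74$)
$E{\left(Z,f \right)} = Z^{2} - 74 f + i \sqrt{10}$ ($E{\left(Z,f \right)} = \left(Z Z - 74 f\right) + \sqrt{-7 - 3} = \left(Z^{2} - 74 f\right) + \sqrt{-10} = \left(Z^{2} - 74 f\right) + i \sqrt{10} = Z^{2} - 74 f + i \sqrt{10}$)
$\sqrt{E{\left(132,-5 \right)} + 45672} = \sqrt{\left(132^{2} - -370 + i \sqrt{10}\right) + 45672} = \sqrt{\left(17424 + 370 + i \sqrt{10}\right) + 45672} = \sqrt{\left(17794 + i \sqrt{10}\right) + 45672} = \sqrt{63466 + i \sqrt{10}}$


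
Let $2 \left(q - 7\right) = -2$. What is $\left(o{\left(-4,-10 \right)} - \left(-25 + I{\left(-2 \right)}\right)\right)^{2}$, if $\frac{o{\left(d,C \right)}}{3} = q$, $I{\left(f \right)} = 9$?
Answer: $1156$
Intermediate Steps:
$q = 6$ ($q = 7 + \frac{1}{2} \left(-2\right) = 7 - 1 = 6$)
$o{\left(d,C \right)} = 18$ ($o{\left(d,C \right)} = 3 \cdot 6 = 18$)
$\left(o{\left(-4,-10 \right)} - \left(-25 + I{\left(-2 \right)}\right)\right)^{2} = \left(18 + \left(25 - 9\right)\right)^{2} = \left(18 + 16\right)^{2} = 34^{2} = 1156$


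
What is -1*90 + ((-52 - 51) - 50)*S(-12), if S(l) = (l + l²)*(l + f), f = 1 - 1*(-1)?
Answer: 201870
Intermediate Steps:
f = 2 (f = 1 + 1 = 2)
S(l) = (2 + l)*(l + l²) (S(l) = (l + l²)*(l + 2) = (l + l²)*(2 + l) = (2 + l)*(l + l²))
-1*90 + ((-52 - 51) - 50)*S(-12) = -1*90 + ((-52 - 51) - 50)*(-12*(2 + (-12)² + 3*(-12))) = -90 + (-103 - 50)*(-12*(2 + 144 - 36)) = -90 - (-1836)*110 = -90 - 153*(-1320) = -90 + 201960 = 201870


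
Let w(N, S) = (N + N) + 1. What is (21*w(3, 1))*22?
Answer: 3234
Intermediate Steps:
w(N, S) = 1 + 2*N (w(N, S) = 2*N + 1 = 1 + 2*N)
(21*w(3, 1))*22 = (21*(1 + 2*3))*22 = (21*(1 + 6))*22 = (21*7)*22 = 147*22 = 3234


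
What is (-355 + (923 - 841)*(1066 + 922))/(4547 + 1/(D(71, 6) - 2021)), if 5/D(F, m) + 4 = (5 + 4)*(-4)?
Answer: 2630065709/73520435 ≈ 35.773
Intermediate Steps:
D(F, m) = -⅛ (D(F, m) = 5/(-4 + (5 + 4)*(-4)) = 5/(-4 + 9*(-4)) = 5/(-4 - 36) = 5/(-40) = 5*(-1/40) = -⅛)
(-355 + (923 - 841)*(1066 + 922))/(4547 + 1/(D(71, 6) - 2021)) = (-355 + (923 - 841)*(1066 + 922))/(4547 + 1/(-⅛ - 2021)) = (-355 + 82*1988)/(4547 + 1/(-16169/8)) = (-355 + 163016)/(4547 - 8/16169) = 162661/(73520435/16169) = 162661*(16169/73520435) = 2630065709/73520435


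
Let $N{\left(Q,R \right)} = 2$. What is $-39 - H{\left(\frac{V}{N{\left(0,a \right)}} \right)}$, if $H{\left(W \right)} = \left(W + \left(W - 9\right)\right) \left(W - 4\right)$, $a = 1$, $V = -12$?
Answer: $-249$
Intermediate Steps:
$H{\left(W \right)} = \left(-9 + 2 W\right) \left(-4 + W\right)$ ($H{\left(W \right)} = \left(W + \left(-9 + W\right)\right) \left(-4 + W\right) = \left(-9 + 2 W\right) \left(-4 + W\right)$)
$-39 - H{\left(\frac{V}{N{\left(0,a \right)}} \right)} = -39 - \left(36 - 17 \left(- \frac{12}{2}\right) + 2 \left(- \frac{12}{2}\right)^{2}\right) = -39 - \left(36 - 17 \left(\left(-12\right) \frac{1}{2}\right) + 2 \left(\left(-12\right) \frac{1}{2}\right)^{2}\right) = -39 - \left(36 - -102 + 2 \left(-6\right)^{2}\right) = -39 - \left(36 + 102 + 2 \cdot 36\right) = -39 - \left(36 + 102 + 72\right) = -39 - 210 = -249$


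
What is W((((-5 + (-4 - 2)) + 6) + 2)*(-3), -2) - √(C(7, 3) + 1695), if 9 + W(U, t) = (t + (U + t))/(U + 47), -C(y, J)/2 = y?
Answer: -2795/56 ≈ -49.911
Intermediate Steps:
C(y, J) = -2*y
W(U, t) = -9 + (U + 2*t)/(47 + U) (W(U, t) = -9 + (t + (U + t))/(U + 47) = -9 + (U + 2*t)/(47 + U))
W((((-5 + (-4 - 2)) + 6) + 2)*(-3), -2) - √(C(7, 3) + 1695) = (-423 - 8*(((-5 + (-4 - 2)) + 6) + 2)*(-3) + 2*(-2))/(47 + (((-5 + (-4 - 2)) + 6) + 2)*(-3)) - √(-2*7 + 1695) = (-423 - 8*(((-5 - 6) + 6) + 2)*(-3) - 4)/(47 + (((-5 - 6) + 6) + 2)*(-3)) - √(-14 + 1695) = (-423 - 8*((-11 + 6) + 2)*(-3) - 4)/(47 + ((-11 + 6) + 2)*(-3)) - √1681 = (-423 - 8*(-5 + 2)*(-3) - 4)/(47 + (-5 + 2)*(-3)) - 1*41 = (-423 - (-24)*(-3) - 4)/(47 - 3*(-3)) - 41 = (-423 - 8*9 - 4)/(47 + 9) - 41 = (-423 - 72 - 4)/56 - 41 = (1/56)*(-499) - 41 = -499/56 - 41 = -2795/56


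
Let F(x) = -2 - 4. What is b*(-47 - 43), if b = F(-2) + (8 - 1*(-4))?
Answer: -540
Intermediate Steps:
F(x) = -6
b = 6 (b = -6 + (8 - 1*(-4)) = -6 + (8 + 4) = -6 + 12 = 6)
b*(-47 - 43) = 6*(-47 - 43) = 6*(-90) = -540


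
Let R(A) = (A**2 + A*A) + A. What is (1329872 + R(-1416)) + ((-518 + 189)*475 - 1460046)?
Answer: 3722247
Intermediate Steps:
R(A) = A + 2*A**2 (R(A) = (A**2 + A**2) + A = 2*A**2 + A = A + 2*A**2)
(1329872 + R(-1416)) + ((-518 + 189)*475 - 1460046) = (1329872 - 1416*(1 + 2*(-1416))) + ((-518 + 189)*475 - 1460046) = (1329872 - 1416*(1 - 2832)) + (-329*475 - 1460046) = (1329872 - 1416*(-2831)) + (-156275 - 1460046) = (1329872 + 4008696) - 1616321 = 5338568 - 1616321 = 3722247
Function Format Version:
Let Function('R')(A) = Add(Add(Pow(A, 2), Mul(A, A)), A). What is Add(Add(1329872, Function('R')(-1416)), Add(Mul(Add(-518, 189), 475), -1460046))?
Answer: 3722247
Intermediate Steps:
Function('R')(A) = Add(A, Mul(2, Pow(A, 2))) (Function('R')(A) = Add(Add(Pow(A, 2), Pow(A, 2)), A) = Add(Mul(2, Pow(A, 2)), A) = Add(A, Mul(2, Pow(A, 2))))
Add(Add(1329872, Function('R')(-1416)), Add(Mul(Add(-518, 189), 475), -1460046)) = Add(Add(1329872, Mul(-1416, Add(1, Mul(2, -1416)))), Add(Mul(Add(-518, 189), 475), -1460046)) = Add(Add(1329872, Mul(-1416, Add(1, -2832))), Add(Mul(-329, 475), -1460046)) = Add(Add(1329872, Mul(-1416, -2831)), Add(-156275, -1460046)) = Add(Add(1329872, 4008696), -1616321) = Add(5338568, -1616321) = 3722247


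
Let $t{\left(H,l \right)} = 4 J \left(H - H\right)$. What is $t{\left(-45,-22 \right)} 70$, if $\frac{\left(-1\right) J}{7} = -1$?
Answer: $0$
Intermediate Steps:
$J = 7$ ($J = \left(-7\right) \left(-1\right) = 7$)
$t{\left(H,l \right)} = 0$ ($t{\left(H,l \right)} = 4 \cdot 7 \left(H - H\right) = 28 \cdot 0 = 0$)
$t{\left(-45,-22 \right)} 70 = 0 \cdot 70 = 0$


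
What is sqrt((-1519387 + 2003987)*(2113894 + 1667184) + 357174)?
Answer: sqrt(1832310755974) ≈ 1.3536e+6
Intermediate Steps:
sqrt((-1519387 + 2003987)*(2113894 + 1667184) + 357174) = sqrt(484600*3781078 + 357174) = sqrt(1832310398800 + 357174) = sqrt(1832310755974)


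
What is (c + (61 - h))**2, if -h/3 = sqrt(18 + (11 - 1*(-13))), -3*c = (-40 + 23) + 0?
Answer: 43402/9 + 400*sqrt(42) ≈ 7414.7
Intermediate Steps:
c = 17/3 (c = -((-40 + 23) + 0)/3 = -(-17 + 0)/3 = -1/3*(-17) = 17/3 ≈ 5.6667)
h = -3*sqrt(42) (h = -3*sqrt(18 + (11 - 1*(-13))) = -3*sqrt(18 + (11 + 13)) = -3*sqrt(18 + 24) = -3*sqrt(42) ≈ -19.442)
(c + (61 - h))**2 = (17/3 + (61 - (-3)*sqrt(42)))**2 = (17/3 + (61 + 3*sqrt(42)))**2 = (200/3 + 3*sqrt(42))**2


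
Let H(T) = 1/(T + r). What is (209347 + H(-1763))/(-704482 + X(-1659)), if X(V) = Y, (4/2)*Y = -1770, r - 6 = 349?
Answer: -294760575/993156736 ≈ -0.29679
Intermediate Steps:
r = 355 (r = 6 + 349 = 355)
Y = -885 (Y = (½)*(-1770) = -885)
X(V) = -885
H(T) = 1/(355 + T) (H(T) = 1/(T + 355) = 1/(355 + T))
(209347 + H(-1763))/(-704482 + X(-1659)) = (209347 + 1/(355 - 1763))/(-704482 - 885) = (209347 + 1/(-1408))/(-705367) = (209347 - 1/1408)*(-1/705367) = (294760575/1408)*(-1/705367) = -294760575/993156736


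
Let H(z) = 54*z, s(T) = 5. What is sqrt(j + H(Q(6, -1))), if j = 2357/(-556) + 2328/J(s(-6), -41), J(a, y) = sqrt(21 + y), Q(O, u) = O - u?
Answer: sqrt(722143225 - 449792880*I*sqrt(5))/1390 ≈ 22.523 - 11.556*I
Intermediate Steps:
j = -2357/556 - 1164*I*sqrt(5)/5 (j = 2357/(-556) + 2328/(sqrt(21 - 41)) = 2357*(-1/556) + 2328/(sqrt(-20)) = -2357/556 + 2328/((2*I*sqrt(5))) = -2357/556 + 2328*(-I*sqrt(5)/10) = -2357/556 - 1164*I*sqrt(5)/5 ≈ -4.2392 - 520.56*I)
sqrt(j + H(Q(6, -1))) = sqrt((-2357/556 - 1164*I*sqrt(5)/5) + 54*(6 - 1*(-1))) = sqrt((-2357/556 - 1164*I*sqrt(5)/5) + 54*(6 + 1)) = sqrt((-2357/556 - 1164*I*sqrt(5)/5) + 54*7) = sqrt((-2357/556 - 1164*I*sqrt(5)/5) + 378) = sqrt(207811/556 - 1164*I*sqrt(5)/5)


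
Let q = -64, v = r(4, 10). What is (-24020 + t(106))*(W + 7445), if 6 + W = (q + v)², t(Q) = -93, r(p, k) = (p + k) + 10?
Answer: -217957407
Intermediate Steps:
r(p, k) = 10 + k + p (r(p, k) = (k + p) + 10 = 10 + k + p)
v = 24 (v = 10 + 10 + 4 = 24)
W = 1594 (W = -6 + (-64 + 24)² = -6 + (-40)² = -6 + 1600 = 1594)
(-24020 + t(106))*(W + 7445) = (-24020 - 93)*(1594 + 7445) = -24113*9039 = -217957407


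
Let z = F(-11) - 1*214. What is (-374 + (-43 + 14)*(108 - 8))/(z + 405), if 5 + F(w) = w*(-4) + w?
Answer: -3274/219 ≈ -14.950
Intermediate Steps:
F(w) = -5 - 3*w (F(w) = -5 + (w*(-4) + w) = -5 + (-4*w + w) = -5 - 3*w)
z = -186 (z = (-5 - 3*(-11)) - 1*214 = (-5 + 33) - 214 = 28 - 214 = -186)
(-374 + (-43 + 14)*(108 - 8))/(z + 405) = (-374 + (-43 + 14)*(108 - 8))/(-186 + 405) = (-374 - 29*100)/219 = (-374 - 2900)*(1/219) = -3274*1/219 = -3274/219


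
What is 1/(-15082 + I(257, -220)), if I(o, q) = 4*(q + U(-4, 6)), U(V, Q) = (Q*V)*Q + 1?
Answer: -1/16534 ≈ -6.0481e-5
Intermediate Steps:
U(V, Q) = 1 + V*Q² (U(V, Q) = V*Q² + 1 = 1 + V*Q²)
I(o, q) = -572 + 4*q (I(o, q) = 4*(q + (1 - 4*6²)) = 4*(q + (1 - 4*36)) = 4*(q + (1 - 144)) = 4*(q - 143) = 4*(-143 + q) = -572 + 4*q)
1/(-15082 + I(257, -220)) = 1/(-15082 + (-572 + 4*(-220))) = 1/(-15082 + (-572 - 880)) = 1/(-15082 - 1452) = 1/(-16534) = -1/16534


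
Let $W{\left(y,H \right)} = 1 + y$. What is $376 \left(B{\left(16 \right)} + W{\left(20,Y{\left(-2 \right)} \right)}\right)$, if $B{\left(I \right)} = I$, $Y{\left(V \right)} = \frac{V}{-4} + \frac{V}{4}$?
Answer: $13912$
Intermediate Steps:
$Y{\left(V \right)} = 0$ ($Y{\left(V \right)} = V \left(- \frac{1}{4}\right) + V \frac{1}{4} = - \frac{V}{4} + \frac{V}{4} = 0$)
$376 \left(B{\left(16 \right)} + W{\left(20,Y{\left(-2 \right)} \right)}\right) = 376 \left(16 + \left(1 + 20\right)\right) = 376 \left(16 + 21\right) = 376 \cdot 37 = 13912$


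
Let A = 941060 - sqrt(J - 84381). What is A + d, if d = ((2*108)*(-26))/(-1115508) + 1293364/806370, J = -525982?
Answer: 35270682708582518/37479674415 - I*sqrt(610363) ≈ 9.4106e+5 - 781.26*I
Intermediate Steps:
d = 60303602618/37479674415 (d = (216*(-26))*(-1/1115508) + 1293364*(1/806370) = -5616*(-1/1115508) + 646682/403185 = 468/92959 + 646682/403185 = 60303602618/37479674415 ≈ 1.6090)
A = 941060 - I*sqrt(610363) (A = 941060 - sqrt(-525982 - 84381) = 941060 - sqrt(-610363) = 941060 - I*sqrt(610363) ≈ 9.4106e+5 - 781.26*I)
A + d = (941060 - I*sqrt(610363)) + 60303602618/37479674415 = 35270682708582518/37479674415 - I*sqrt(610363)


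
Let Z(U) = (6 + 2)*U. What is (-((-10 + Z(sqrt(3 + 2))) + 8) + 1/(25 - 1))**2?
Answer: 186721/576 - 98*sqrt(5)/3 ≈ 251.12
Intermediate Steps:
Z(U) = 8*U
(-((-10 + Z(sqrt(3 + 2))) + 8) + 1/(25 - 1))**2 = (-((-10 + 8*sqrt(3 + 2)) + 8) + 1/(25 - 1))**2 = (-((-10 + 8*sqrt(5)) + 8) + 1/24)**2 = (-(-2 + 8*sqrt(5)) + 1/24)**2 = ((2 - 8*sqrt(5)) + 1/24)**2 = (49/24 - 8*sqrt(5))**2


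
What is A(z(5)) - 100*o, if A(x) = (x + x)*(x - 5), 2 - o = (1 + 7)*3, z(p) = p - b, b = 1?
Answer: 2192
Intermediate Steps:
z(p) = -1 + p (z(p) = p - 1*1 = p - 1 = -1 + p)
o = -22 (o = 2 - (1 + 7)*3 = 2 - 8*3 = 2 - 1*24 = 2 - 24 = -22)
A(x) = 2*x*(-5 + x) (A(x) = (2*x)*(-5 + x) = 2*x*(-5 + x))
A(z(5)) - 100*o = 2*(-1 + 5)*(-5 + (-1 + 5)) - 100*(-22) = 2*4*(-5 + 4) + 2200 = 2*4*(-1) + 2200 = -8 + 2200 = 2192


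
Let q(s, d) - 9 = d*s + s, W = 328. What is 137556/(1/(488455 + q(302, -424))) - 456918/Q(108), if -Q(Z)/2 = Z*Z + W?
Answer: 595030151322795/11992 ≈ 4.9619e+10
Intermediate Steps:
Q(Z) = -656 - 2*Z² (Q(Z) = -2*(Z*Z + 328) = -2*(Z² + 328) = -2*(328 + Z²) = -656 - 2*Z²)
q(s, d) = 9 + s + d*s (q(s, d) = 9 + (d*s + s) = 9 + (s + d*s) = 9 + s + d*s)
137556/(1/(488455 + q(302, -424))) - 456918/Q(108) = 137556/(1/(488455 + (9 + 302 - 424*302))) - 456918/(-656 - 2*108²) = 137556/(1/(488455 + (9 + 302 - 128048))) - 456918/(-656 - 2*11664) = 137556/(1/(488455 - 127737)) - 456918/(-656 - 23328) = 137556/(1/360718) - 456918/(-23984) = 137556/(1/360718) - 456918*(-1/23984) = 137556*360718 + 228459/11992 = 49618925208 + 228459/11992 = 595030151322795/11992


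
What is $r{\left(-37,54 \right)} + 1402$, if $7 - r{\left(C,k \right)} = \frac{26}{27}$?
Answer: $\frac{38017}{27} \approx 1408.0$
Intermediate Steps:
$r{\left(C,k \right)} = \frac{163}{27}$ ($r{\left(C,k \right)} = 7 - \frac{26}{27} = \frac{163}{27}$)
$r{\left(-37,54 \right)} + 1402 = \frac{163}{27} + 1402 = \frac{38017}{27}$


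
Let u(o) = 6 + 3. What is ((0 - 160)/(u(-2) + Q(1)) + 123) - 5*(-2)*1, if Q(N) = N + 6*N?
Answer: 123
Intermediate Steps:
u(o) = 9
Q(N) = 7*N
((0 - 160)/(u(-2) + Q(1)) + 123) - 5*(-2)*1 = ((0 - 160)/(9 + 7*1) + 123) - 5*(-2)*1 = (-160/(9 + 7) + 123) + 10*1 = (-160/16 + 123) + 10 = (-160*1/16 + 123) + 10 = (-10 + 123) + 10 = 113 + 10 = 123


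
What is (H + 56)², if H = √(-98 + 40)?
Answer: (56 + I*√58)² ≈ 3078.0 + 852.97*I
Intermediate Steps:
H = I*√58 (H = √(-58) = I*√58 ≈ 7.6158*I)
(H + 56)² = (I*√58 + 56)² = (56 + I*√58)²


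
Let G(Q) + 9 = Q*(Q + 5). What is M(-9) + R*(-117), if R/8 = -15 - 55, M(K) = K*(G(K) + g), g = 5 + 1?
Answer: 65223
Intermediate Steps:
G(Q) = -9 + Q*(5 + Q) (G(Q) = -9 + Q*(Q + 5) = -9 + Q*(5 + Q))
g = 6
M(K) = K*(-3 + K² + 5*K) (M(K) = K*((-9 + K² + 5*K) + 6) = K*(-3 + K² + 5*K))
R = -560 (R = 8*(-15 - 55) = 8*(-70) = -560)
M(-9) + R*(-117) = -9*(-3 + (-9)² + 5*(-9)) - 560*(-117) = -9*(-3 + 81 - 45) + 65520 = -9*33 + 65520 = -297 + 65520 = 65223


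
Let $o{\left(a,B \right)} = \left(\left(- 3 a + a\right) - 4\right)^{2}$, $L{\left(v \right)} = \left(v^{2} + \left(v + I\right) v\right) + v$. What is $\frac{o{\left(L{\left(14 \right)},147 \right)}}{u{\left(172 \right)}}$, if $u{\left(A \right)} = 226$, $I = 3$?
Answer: $\frac{405000}{113} \approx 3584.1$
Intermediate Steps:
$L{\left(v \right)} = v + v^{2} + v \left(3 + v\right)$ ($L{\left(v \right)} = \left(v^{2} + \left(v + 3\right) v\right) + v = \left(v^{2} + \left(3 + v\right) v\right) + v = \left(v^{2} + v \left(3 + v\right)\right) + v = v + v^{2} + v \left(3 + v\right)$)
$o{\left(a,B \right)} = \left(-4 - 2 a\right)^{2}$ ($o{\left(a,B \right)} = \left(- 2 a - 4\right)^{2} = \left(-4 - 2 a\right)^{2}$)
$\frac{o{\left(L{\left(14 \right)},147 \right)}}{u{\left(172 \right)}} = \frac{4 \left(2 + 2 \cdot 14 \left(2 + 14\right)\right)^{2}}{226} = 4 \left(2 + 2 \cdot 14 \cdot 16\right)^{2} \cdot \frac{1}{226} = 4 \left(2 + 448\right)^{2} \cdot \frac{1}{226} = 4 \cdot 450^{2} \cdot \frac{1}{226} = 4 \cdot 202500 \cdot \frac{1}{226} = 810000 \cdot \frac{1}{226} = \frac{405000}{113}$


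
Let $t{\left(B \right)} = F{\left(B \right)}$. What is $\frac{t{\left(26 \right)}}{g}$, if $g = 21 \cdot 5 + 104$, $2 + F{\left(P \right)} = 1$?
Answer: $- \frac{1}{209} \approx -0.0047847$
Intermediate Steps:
$F{\left(P \right)} = -1$ ($F{\left(P \right)} = -2 + 1 = -1$)
$t{\left(B \right)} = -1$
$g = 209$ ($g = 105 + 104 = 209$)
$\frac{t{\left(26 \right)}}{g} = - \frac{1}{209}$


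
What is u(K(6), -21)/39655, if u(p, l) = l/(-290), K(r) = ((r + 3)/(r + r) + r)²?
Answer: 3/1642850 ≈ 1.8261e-6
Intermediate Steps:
K(r) = (r + (3 + r)/(2*r))² (K(r) = ((3 + r)/((2*r)) + r)² = ((3 + r)*(1/(2*r)) + r)² = ((3 + r)/(2*r) + r)² = (r + (3 + r)/(2*r))²)
u(p, l) = -l/290 (u(p, l) = l*(-1/290) = -l/290)
u(K(6), -21)/39655 = -1/290*(-21)/39655 = (21/290)*(1/39655) = 3/1642850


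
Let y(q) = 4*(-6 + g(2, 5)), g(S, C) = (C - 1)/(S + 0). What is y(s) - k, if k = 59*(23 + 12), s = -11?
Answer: -2081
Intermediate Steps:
g(S, C) = (-1 + C)/S
k = 2065 (k = 59*35 = 2065)
y(q) = -16 (y(q) = 4*(-6 + (-1 + 5)/2) = 4*(-6 + (1/2)*4) = 4*(-6 + 2) = 4*(-4) = -16)
y(s) - k = -16 - 1*2065 = -16 - 2065 = -2081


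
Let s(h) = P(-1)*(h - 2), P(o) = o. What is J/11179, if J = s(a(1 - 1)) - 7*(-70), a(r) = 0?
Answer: 492/11179 ≈ 0.044011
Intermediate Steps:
s(h) = 2 - h (s(h) = -(h - 2) = -(-2 + h) = 2 - h)
J = 492 (J = (2 - 1*0) - 7*(-70) = (2 + 0) + 490 = 2 + 490 = 492)
J/11179 = 492/11179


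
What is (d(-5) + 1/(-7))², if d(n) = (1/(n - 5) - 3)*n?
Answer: 46225/196 ≈ 235.84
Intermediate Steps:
d(n) = n*(-3 + 1/(-5 + n)) (d(n) = (1/(-5 + n) - 3)*n = (-3 + 1/(-5 + n))*n = n*(-3 + 1/(-5 + n)))
(d(-5) + 1/(-7))² = (-5*(16 - 3*(-5))/(-5 - 5) + 1/(-7))² = (-5*(16 + 15)/(-10) - ⅐)² = (-5*(-⅒)*31 - ⅐)² = (31/2 - ⅐)² = (215/14)² = 46225/196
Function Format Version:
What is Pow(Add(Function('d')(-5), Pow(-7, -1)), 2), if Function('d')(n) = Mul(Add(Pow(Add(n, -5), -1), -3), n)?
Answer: Rational(46225, 196) ≈ 235.84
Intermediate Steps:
Function('d')(n) = Mul(n, Add(-3, Pow(Add(-5, n), -1))) (Function('d')(n) = Mul(Add(Pow(Add(-5, n), -1), -3), n) = Mul(Add(-3, Pow(Add(-5, n), -1)), n) = Mul(n, Add(-3, Pow(Add(-5, n), -1))))
Pow(Add(Function('d')(-5), Pow(-7, -1)), 2) = Pow(Add(Mul(-5, Pow(Add(-5, -5), -1), Add(16, Mul(-3, -5))), Pow(-7, -1)), 2) = Pow(Add(Mul(-5, Pow(-10, -1), Add(16, 15)), Rational(-1, 7)), 2) = Pow(Add(Mul(-5, Rational(-1, 10), 31), Rational(-1, 7)), 2) = Pow(Add(Rational(31, 2), Rational(-1, 7)), 2) = Pow(Rational(215, 14), 2) = Rational(46225, 196)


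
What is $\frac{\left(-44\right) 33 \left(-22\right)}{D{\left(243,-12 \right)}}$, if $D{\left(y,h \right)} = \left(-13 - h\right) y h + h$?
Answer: $11$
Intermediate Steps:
$D{\left(y,h \right)} = h + h y \left(-13 - h\right)$ ($D{\left(y,h \right)} = y \left(-13 - h\right) h + h = h y \left(-13 - h\right) + h = h + h y \left(-13 - h\right)$)
$\frac{\left(-44\right) 33 \left(-22\right)}{D{\left(243,-12 \right)}} = \frac{\left(-44\right) 33 \left(-22\right)}{\left(-12\right) \left(1 - 3159 - \left(-12\right) 243\right)} = \frac{\left(-1452\right) \left(-22\right)}{\left(-12\right) \left(1 - 3159 + 2916\right)} = \frac{31944}{\left(-12\right) \left(-242\right)} = \frac{31944}{2904} = 31944 \cdot \frac{1}{2904} = 11$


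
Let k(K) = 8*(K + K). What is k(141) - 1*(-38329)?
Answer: 40585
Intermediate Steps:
k(K) = 16*K (k(K) = 8*(2*K) = 16*K)
k(141) - 1*(-38329) = 16*141 - 1*(-38329) = 2256 + 38329 = 40585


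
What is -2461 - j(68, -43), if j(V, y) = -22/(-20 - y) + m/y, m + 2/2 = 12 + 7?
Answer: -2432569/989 ≈ -2459.6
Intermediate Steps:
m = 18 (m = -1 + (12 + 7) = -1 + 19 = 18)
j(V, y) = -22/(-20 - y) + 18/y
-2461 - j(68, -43) = -2461 - 40*(9 - 43)/((-43)*(20 - 43)) = -2461 - 40*(-1)*(-34)/(43*(-23)) = -2461 - 40*(-1)*(-1)*(-34)/(43*23) = -2461 - 1*(-1360/989) = -2461 + 1360/989 = -2432569/989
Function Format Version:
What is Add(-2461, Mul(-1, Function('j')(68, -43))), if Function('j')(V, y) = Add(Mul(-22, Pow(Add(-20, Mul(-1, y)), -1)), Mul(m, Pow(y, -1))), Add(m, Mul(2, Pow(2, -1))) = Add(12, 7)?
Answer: Rational(-2432569, 989) ≈ -2459.6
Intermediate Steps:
m = 18 (m = Add(-1, Add(12, 7)) = Add(-1, 19) = 18)
Function('j')(V, y) = Add(Mul(-22, Pow(Add(-20, Mul(-1, y)), -1)), Mul(18, Pow(y, -1)))
Add(-2461, Mul(-1, Function('j')(68, -43))) = Add(-2461, Mul(-1, Mul(40, Pow(-43, -1), Pow(Add(20, -43), -1), Add(9, -43)))) = Add(-2461, Mul(-1, Mul(40, Rational(-1, 43), Pow(-23, -1), -34))) = Add(-2461, Mul(-1, Mul(40, Rational(-1, 43), Rational(-1, 23), -34))) = Add(-2461, Mul(-1, Rational(-1360, 989))) = Add(-2461, Rational(1360, 989)) = Rational(-2432569, 989)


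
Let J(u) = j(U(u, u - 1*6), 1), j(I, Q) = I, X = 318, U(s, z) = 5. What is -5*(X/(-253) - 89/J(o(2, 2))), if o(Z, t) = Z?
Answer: 24107/253 ≈ 95.285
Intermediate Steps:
J(u) = 5
-5*(X/(-253) - 89/J(o(2, 2))) = -5*(318/(-253) - 89/5) = -5*(318*(-1/253) - 89*⅕) = -5*(-318/253 - 89/5) = -5*(-24107/1265) = 24107/253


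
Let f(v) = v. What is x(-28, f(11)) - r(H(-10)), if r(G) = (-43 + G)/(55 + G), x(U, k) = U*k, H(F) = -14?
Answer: -12571/41 ≈ -306.61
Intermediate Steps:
r(G) = (-43 + G)/(55 + G)
x(-28, f(11)) - r(H(-10)) = -28*11 - (-43 - 14)/(55 - 14) = -308 - (-57)/41 = -308 - 1*(-57/41) = -308 + 57/41 = -12571/41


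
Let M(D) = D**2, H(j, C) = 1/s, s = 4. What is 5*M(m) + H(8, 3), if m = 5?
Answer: 501/4 ≈ 125.25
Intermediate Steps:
H(j, C) = 1/4
5*M(m) + H(8, 3) = 5*5**2 + 1/4 = 5*25 + 1/4 = 125 + 1/4 = 501/4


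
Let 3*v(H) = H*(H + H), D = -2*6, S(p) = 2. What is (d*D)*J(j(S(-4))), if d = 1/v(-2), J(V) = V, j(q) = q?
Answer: -9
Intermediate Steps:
D = -12
v(H) = 2*H**2/3 (v(H) = (H*(H + H))/3 = (H*(2*H))/3 = (2*H**2)/3 = 2*H**2/3)
d = 3/8 (d = 1/((2/3)*(-2)**2) = 1/((2/3)*4) = 1/(8/3) = 3/8 ≈ 0.37500)
(d*D)*J(j(S(-4))) = ((3/8)*(-12))*2 = -9/2*2 = -9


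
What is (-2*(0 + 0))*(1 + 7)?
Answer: 0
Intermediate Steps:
(-2*(0 + 0))*(1 + 7) = -2*0*8 = 0*8 = 0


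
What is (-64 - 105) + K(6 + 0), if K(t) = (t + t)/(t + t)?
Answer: -168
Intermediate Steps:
K(t) = 1 (K(t) = (2*t)/((2*t)) = (2*t)*(1/(2*t)) = 1)
(-64 - 105) + K(6 + 0) = (-64 - 105) + 1 = -169 + 1 = -168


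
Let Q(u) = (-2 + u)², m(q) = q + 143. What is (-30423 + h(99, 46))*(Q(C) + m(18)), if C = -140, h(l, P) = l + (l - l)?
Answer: -616335300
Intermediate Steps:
m(q) = 143 + q
h(l, P) = l (h(l, P) = l + 0 = l)
(-30423 + h(99, 46))*(Q(C) + m(18)) = (-30423 + 99)*((-2 - 140)² + (143 + 18)) = -30324*((-142)² + 161) = -30324*(20164 + 161) = -30324*20325 = -616335300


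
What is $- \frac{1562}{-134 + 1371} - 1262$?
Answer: $- \frac{1562656}{1237} \approx -1263.3$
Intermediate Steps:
$- \frac{1562}{-134 + 1371} - 1262 = - \frac{1562}{1237} - 1262 = - \frac{1562656}{1237}$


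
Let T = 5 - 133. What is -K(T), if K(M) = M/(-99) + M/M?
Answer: -227/99 ≈ -2.2929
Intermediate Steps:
T = -128
K(M) = 1 - M/99 (K(M) = M*(-1/99) + 1 = -M/99 + 1 = 1 - M/99)
-K(T) = -(1 - 1/99*(-128)) = -(1 + 128/99) = -1*227/99 = -227/99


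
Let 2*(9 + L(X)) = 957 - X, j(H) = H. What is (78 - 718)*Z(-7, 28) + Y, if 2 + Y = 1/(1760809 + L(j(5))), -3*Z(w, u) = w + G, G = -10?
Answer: -6391083511/1761276 ≈ -3628.7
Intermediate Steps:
L(X) = 939/2 - X/2 (L(X) = -9 + (957 - X)/2 = -9 + (957/2 - X/2) = 939/2 - X/2)
Z(w, u) = 10/3 - w/3 (Z(w, u) = -(w - 10)/3 = -(-10 + w)/3 = 10/3 - w/3)
Y = -3522551/1761276 (Y = -2 + 1/(1760809 + (939/2 - ½*5)) = -2 + 1/(1760809 + (939/2 - 5/2)) = -2 + 1/(1760809 + 467) = -2 + 1/1761276 = -3522551/1761276 ≈ -2.0000)
(78 - 718)*Z(-7, 28) + Y = (78 - 718)*(10/3 - ⅓*(-7)) - 3522551/1761276 = -640*(10/3 + 7/3) - 3522551/1761276 = -640*17/3 - 3522551/1761276 = -10880/3 - 3522551/1761276 = -6391083511/1761276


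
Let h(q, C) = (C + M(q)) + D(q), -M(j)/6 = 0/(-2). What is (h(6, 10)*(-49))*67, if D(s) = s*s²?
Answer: -741958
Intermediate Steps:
M(j) = 0 (M(j) = -0/(-2) = -0*(-1)/2 = -6*0 = 0)
D(s) = s³
h(q, C) = C + q³ (h(q, C) = (C + 0) + q³ = C + q³)
(h(6, 10)*(-49))*67 = ((10 + 6³)*(-49))*67 = ((10 + 216)*(-49))*67 = (226*(-49))*67 = -11074*67 = -741958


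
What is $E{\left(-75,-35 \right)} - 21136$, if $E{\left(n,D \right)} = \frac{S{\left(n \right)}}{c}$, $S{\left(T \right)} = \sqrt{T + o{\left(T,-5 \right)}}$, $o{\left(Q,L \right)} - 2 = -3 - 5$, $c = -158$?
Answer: $-21136 - \frac{9 i}{158} \approx -21136.0 - 0.056962 i$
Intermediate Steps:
$o{\left(Q,L \right)} = -6$ ($o{\left(Q,L \right)} = 2 - 8 = -6$)
$S{\left(T \right)} = \sqrt{-6 + T}$ ($S{\left(T \right)} = \sqrt{T - 6} = \sqrt{-6 + T}$)
$E{\left(n,D \right)} = - \frac{\sqrt{-6 + n}}{158}$ ($E{\left(n,D \right)} = \frac{\sqrt{-6 + n}}{-158} = \sqrt{-6 + n} \left(- \frac{1}{158}\right) = - \frac{\sqrt{-6 + n}}{158}$)
$E{\left(-75,-35 \right)} - 21136 = - \frac{\sqrt{-6 - 75}}{158} - 21136 = - \frac{\sqrt{-81}}{158} - 21136 = - \frac{9 i}{158} - 21136 = -21136 - \frac{9 i}{158}$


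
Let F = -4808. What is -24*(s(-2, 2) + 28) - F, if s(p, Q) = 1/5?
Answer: 20656/5 ≈ 4131.2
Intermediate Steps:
s(p, Q) = ⅕
-24*(s(-2, 2) + 28) - F = -24*(⅕ + 28) - 1*(-4808) = -24*141/5 + 4808 = -3384/5 + 4808 = 20656/5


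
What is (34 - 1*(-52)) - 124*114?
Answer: -14050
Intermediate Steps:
(34 - 1*(-52)) - 124*114 = (34 + 52) - 14136 = 86 - 14136 = -14050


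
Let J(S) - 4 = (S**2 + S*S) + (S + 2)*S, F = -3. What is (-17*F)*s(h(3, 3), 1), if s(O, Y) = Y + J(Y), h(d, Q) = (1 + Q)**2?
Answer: 510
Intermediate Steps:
J(S) = 4 + 2*S**2 + S*(2 + S) (J(S) = 4 + ((S**2 + S*S) + (S + 2)*S) = 4 + ((S**2 + S**2) + (2 + S)*S) = 4 + (2*S**2 + S*(2 + S)) = 4 + 2*S**2 + S*(2 + S))
s(O, Y) = 4 + 3*Y + 3*Y**2 (s(O, Y) = Y + (4 + 2*Y + 3*Y**2) = 4 + 3*Y + 3*Y**2)
(-17*F)*s(h(3, 3), 1) = (-17*(-3))*(4 + 3*1 + 3*1**2) = 51*(4 + 3 + 3*1) = 51*(4 + 3 + 3) = 51*10 = 510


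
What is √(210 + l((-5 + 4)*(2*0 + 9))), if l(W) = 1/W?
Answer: √1889/3 ≈ 14.488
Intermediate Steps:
√(210 + l((-5 + 4)*(2*0 + 9))) = √(210 + 1/((-5 + 4)*(2*0 + 9))) = √(210 + 1/(-(0 + 9))) = √(210 + 1/(-1*9)) = √(210 + 1/(-9)) = √(210 - ⅑) = √(1889/9) = √1889/3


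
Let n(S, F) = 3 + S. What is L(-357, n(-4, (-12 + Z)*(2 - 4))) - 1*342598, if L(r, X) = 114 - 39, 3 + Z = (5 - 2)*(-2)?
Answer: -342523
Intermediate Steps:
Z = -9 (Z = -3 + (5 - 2)*(-2) = -3 + 3*(-2) = -3 - 6 = -9)
L(r, X) = 75
L(-357, n(-4, (-12 + Z)*(2 - 4))) - 1*342598 = 75 - 1*342598 = 75 - 342598 = -342523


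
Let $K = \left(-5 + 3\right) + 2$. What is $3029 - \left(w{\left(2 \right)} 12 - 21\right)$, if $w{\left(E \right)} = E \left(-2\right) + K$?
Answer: $3098$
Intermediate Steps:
$K = 0$ ($K = -2 + 2 = 0$)
$w{\left(E \right)} = - 2 E$ ($w{\left(E \right)} = E \left(-2\right) + 0 = - 2 E + 0 = - 2 E$)
$3029 - \left(w{\left(2 \right)} 12 - 21\right) = 3029 - \left(\left(-2\right) 2 \cdot 12 - 21\right) = 3029 - \left(\left(-4\right) 12 - 21\right) = 3029 - \left(-48 - 21\right) = 3029 - -69 = 3029 + 69 = 3098$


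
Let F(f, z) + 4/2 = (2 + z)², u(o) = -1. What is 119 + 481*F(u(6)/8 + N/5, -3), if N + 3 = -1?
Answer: -362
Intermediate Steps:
N = -4 (N = -3 - 1 = -4)
F(f, z) = -2 + (2 + z)²
119 + 481*F(u(6)/8 + N/5, -3) = 119 + 481*(-2 + (2 - 3)²) = 119 + 481*(-2 + (-1)²) = 119 + 481*(-2 + 1) = 119 + 481*(-1) = 119 - 481 = -362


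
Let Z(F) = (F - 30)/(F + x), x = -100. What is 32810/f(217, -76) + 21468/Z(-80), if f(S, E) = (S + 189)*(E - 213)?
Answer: 1333538609/37961 ≈ 35129.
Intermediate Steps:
f(S, E) = (-213 + E)*(189 + S) (f(S, E) = (189 + S)*(-213 + E) = (-213 + E)*(189 + S))
Z(F) = (-30 + F)/(-100 + F) (Z(F) = (F - 30)/(F - 100) = (-30 + F)/(-100 + F))
32810/f(217, -76) + 21468/Z(-80) = 32810/(-40257 - 213*217 + 189*(-76) - 76*217) + 21468/(((-30 - 80)/(-100 - 80))) = 32810/(-40257 - 46221 - 14364 - 16492) + 21468/((-110/(-180))) = 32810/(-117334) + 21468/((-1/180*(-110))) = 32810*(-1/117334) + 21468/(11/18) = -965/3451 + 21468*(18/11) = -965/3451 + 386424/11 = 1333538609/37961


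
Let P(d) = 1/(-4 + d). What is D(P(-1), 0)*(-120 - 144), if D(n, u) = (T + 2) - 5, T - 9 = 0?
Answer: -1584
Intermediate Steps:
T = 9 (T = 9 + 0 = 9)
D(n, u) = 6 (D(n, u) = (9 + 2) - 5 = 11 - 5 = 6)
D(P(-1), 0)*(-120 - 144) = 6*(-120 - 144) = 6*(-264) = -1584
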